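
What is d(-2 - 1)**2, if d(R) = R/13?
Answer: 9/169 ≈ 0.053254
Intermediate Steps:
d(R) = R/13 (d(R) = R*(1/13) = R/13)
d(-2 - 1)**2 = ((-2 - 1)/13)**2 = ((1/13)*(-3))**2 = (-3/13)**2 = 9/169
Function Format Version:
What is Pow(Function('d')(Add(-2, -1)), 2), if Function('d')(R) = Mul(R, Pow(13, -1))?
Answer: Rational(9, 169) ≈ 0.053254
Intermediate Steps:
Function('d')(R) = Mul(Rational(1, 13), R) (Function('d')(R) = Mul(R, Rational(1, 13)) = Mul(Rational(1, 13), R))
Pow(Function('d')(Add(-2, -1)), 2) = Pow(Mul(Rational(1, 13), Add(-2, -1)), 2) = Pow(Mul(Rational(1, 13), -3), 2) = Pow(Rational(-3, 13), 2) = Rational(9, 169)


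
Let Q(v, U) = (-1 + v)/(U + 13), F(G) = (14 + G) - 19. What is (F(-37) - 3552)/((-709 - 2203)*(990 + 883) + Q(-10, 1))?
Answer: 16772/25452825 ≈ 0.00065894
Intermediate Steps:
F(G) = -5 + G
Q(v, U) = (-1 + v)/(13 + U)
(F(-37) - 3552)/((-709 - 2203)*(990 + 883) + Q(-10, 1)) = ((-5 - 37) - 3552)/((-709 - 2203)*(990 + 883) + (-1 - 10)/(13 + 1)) = (-42 - 3552)/(-2912*1873 - 11/14) = -3594/(-5454176 + (1/14)*(-11)) = -3594/(-5454176 - 11/14) = -3594/(-76358475/14) = -3594*(-14/76358475) = 16772/25452825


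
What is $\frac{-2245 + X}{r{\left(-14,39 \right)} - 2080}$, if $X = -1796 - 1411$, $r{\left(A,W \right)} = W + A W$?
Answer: $\frac{5452}{2587} \approx 2.1075$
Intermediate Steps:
$X = -3207$
$\frac{-2245 + X}{r{\left(-14,39 \right)} - 2080} = \frac{-2245 - 3207}{39 \left(1 - 14\right) - 2080} = - \frac{5452}{39 \left(-13\right) - 2080} = - \frac{5452}{-507 - 2080} = - \frac{5452}{-2587} = \left(-5452\right) \left(- \frac{1}{2587}\right) = \frac{5452}{2587}$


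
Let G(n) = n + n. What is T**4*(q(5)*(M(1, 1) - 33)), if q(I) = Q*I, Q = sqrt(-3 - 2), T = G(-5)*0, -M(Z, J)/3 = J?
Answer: 0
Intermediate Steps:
M(Z, J) = -3*J
G(n) = 2*n
T = 0 (T = (2*(-5))*0 = -10*0 = 0)
Q = I*sqrt(5) (Q = sqrt(-5) = I*sqrt(5) ≈ 2.2361*I)
q(I) = I*I*sqrt(5) (q(I) = (I*sqrt(5))*I = I*I*sqrt(5))
T**4*(q(5)*(M(1, 1) - 33)) = 0**4*((I*5*sqrt(5))*(-3*1 - 33)) = 0*((5*I*sqrt(5))*(-3 - 33)) = 0*((5*I*sqrt(5))*(-36)) = 0*(-180*I*sqrt(5)) = 0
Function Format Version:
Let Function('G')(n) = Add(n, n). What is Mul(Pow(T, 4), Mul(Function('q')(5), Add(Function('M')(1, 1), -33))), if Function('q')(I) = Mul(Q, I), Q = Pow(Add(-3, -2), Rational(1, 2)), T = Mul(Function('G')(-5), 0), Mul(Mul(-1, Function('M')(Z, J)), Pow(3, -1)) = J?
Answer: 0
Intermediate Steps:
Function('M')(Z, J) = Mul(-3, J)
Function('G')(n) = Mul(2, n)
T = 0 (T = Mul(Mul(2, -5), 0) = Mul(-10, 0) = 0)
Q = Mul(I, Pow(5, Rational(1, 2))) (Q = Pow(-5, Rational(1, 2)) = Mul(I, Pow(5, Rational(1, 2))) ≈ Mul(2.2361, I))
Function('q')(I) = Mul(I, I, Pow(5, Rational(1, 2))) (Function('q')(I) = Mul(Mul(I, Pow(5, Rational(1, 2))), I) = Mul(I, I, Pow(5, Rational(1, 2))))
Mul(Pow(T, 4), Mul(Function('q')(5), Add(Function('M')(1, 1), -33))) = Mul(Pow(0, 4), Mul(Mul(I, 5, Pow(5, Rational(1, 2))), Add(Mul(-3, 1), -33))) = Mul(0, Mul(Mul(5, I, Pow(5, Rational(1, 2))), Add(-3, -33))) = Mul(0, Mul(Mul(5, I, Pow(5, Rational(1, 2))), -36)) = Mul(0, Mul(-180, I, Pow(5, Rational(1, 2)))) = 0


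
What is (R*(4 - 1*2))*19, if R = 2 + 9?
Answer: 418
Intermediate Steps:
R = 11
(R*(4 - 1*2))*19 = (11*(4 - 1*2))*19 = (11*(4 - 2))*19 = (11*2)*19 = 22*19 = 418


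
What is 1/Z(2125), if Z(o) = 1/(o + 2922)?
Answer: 5047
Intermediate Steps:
Z(o) = 1/(2922 + o)
1/Z(2125) = 1/(1/(2922 + 2125)) = 1/(1/5047) = 5047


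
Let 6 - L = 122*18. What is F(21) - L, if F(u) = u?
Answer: 2211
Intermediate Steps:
L = -2190 (L = 6 - 122*18 = 6 - 1*2196 = 6 - 2196 = -2190)
F(21) - L = 21 - 1*(-2190) = 21 + 2190 = 2211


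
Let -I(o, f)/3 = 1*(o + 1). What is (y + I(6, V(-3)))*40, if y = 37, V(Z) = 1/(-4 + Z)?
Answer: 640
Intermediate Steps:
I(o, f) = -3 - 3*o (I(o, f) = -3*(o + 1) = -3*(1 + o) = -3 - 3*o)
(y + I(6, V(-3)))*40 = (37 + (-3 - 3*6))*40 = (37 + (-3 - 18))*40 = (37 - 21)*40 = 16*40 = 640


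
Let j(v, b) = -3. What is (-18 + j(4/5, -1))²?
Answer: 441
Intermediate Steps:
(-18 + j(4/5, -1))² = (-18 - 3)² = (-21)² = 441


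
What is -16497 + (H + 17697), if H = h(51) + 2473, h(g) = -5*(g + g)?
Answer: 3163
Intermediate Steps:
h(g) = -10*g
H = 1963 (H = -10*51 + 2473 = -510 + 2473 = 1963)
-16497 + (H + 17697) = -16497 + (1963 + 17697) = -16497 + 19660 = 3163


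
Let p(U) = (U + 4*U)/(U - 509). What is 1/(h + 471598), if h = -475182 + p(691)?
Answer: -182/648833 ≈ -0.00028050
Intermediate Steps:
p(U) = 5*U/(-509 + U) (p(U) = (5*U)/(-509 + U) = 5*U/(-509 + U))
h = -86479669/182 (h = -475182 + 5*691/(-509 + 691) = -475182 + 5*691/182 = -475182 + 5*691*(1/182) = -475182 + 3455/182 = -86479669/182 ≈ -4.7516e+5)
1/(h + 471598) = 1/(-86479669/182 + 471598) = 1/(-648833/182) = -182/648833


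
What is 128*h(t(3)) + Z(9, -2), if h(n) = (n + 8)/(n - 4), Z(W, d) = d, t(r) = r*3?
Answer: 2166/5 ≈ 433.20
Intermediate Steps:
t(r) = 3*r
h(n) = (8 + n)/(-4 + n)
128*h(t(3)) + Z(9, -2) = 128*((8 + 3*3)/(-4 + 3*3)) - 2 = 128*((8 + 9)/(-4 + 9)) - 2 = 128*(17/5) - 2 = 2176/5 - 2 = 2166/5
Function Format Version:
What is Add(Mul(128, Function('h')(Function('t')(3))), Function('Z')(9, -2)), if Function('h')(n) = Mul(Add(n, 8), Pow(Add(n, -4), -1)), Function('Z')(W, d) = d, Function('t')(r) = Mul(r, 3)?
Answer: Rational(2166, 5) ≈ 433.20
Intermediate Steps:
Function('t')(r) = Mul(3, r)
Function('h')(n) = Mul(Pow(Add(-4, n), -1), Add(8, n)) (Function('h')(n) = Mul(Add(8, n), Pow(Add(-4, n), -1)) = Mul(Pow(Add(-4, n), -1), Add(8, n)))
Add(Mul(128, Function('h')(Function('t')(3))), Function('Z')(9, -2)) = Add(Mul(128, Mul(Pow(Add(-4, Mul(3, 3)), -1), Add(8, Mul(3, 3)))), -2) = Add(Mul(128, Mul(Pow(Add(-4, 9), -1), Add(8, 9))), -2) = Add(Mul(128, Mul(Pow(5, -1), 17)), -2) = Add(Mul(128, Mul(Rational(1, 5), 17)), -2) = Add(Mul(128, Rational(17, 5)), -2) = Add(Rational(2176, 5), -2) = Rational(2166, 5)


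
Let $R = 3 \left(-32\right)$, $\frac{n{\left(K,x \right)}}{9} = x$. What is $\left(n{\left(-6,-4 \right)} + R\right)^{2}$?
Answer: $17424$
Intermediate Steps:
$n{\left(K,x \right)} = 9 x$
$R = -96$
$\left(n{\left(-6,-4 \right)} + R\right)^{2} = \left(9 \left(-4\right) - 96\right)^{2} = \left(-36 - 96\right)^{2} = \left(-132\right)^{2} = 17424$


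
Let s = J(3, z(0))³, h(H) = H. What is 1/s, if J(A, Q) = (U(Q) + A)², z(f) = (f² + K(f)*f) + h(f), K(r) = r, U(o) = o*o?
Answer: 1/729 ≈ 0.0013717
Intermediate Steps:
U(o) = o²
z(f) = f + 2*f² (z(f) = (f² + f*f) + f = (f² + f²) + f = 2*f² + f = f + 2*f²)
J(A, Q) = (A + Q²)² (J(A, Q) = (Q² + A)² = (A + Q²)²)
s = 729 (s = ((3 + (0*(1 + 2*0))²)²)³ = ((3 + (0*(1 + 0))²)²)³ = ((3 + (0*1)²)²)³ = ((3 + 0²)²)³ = ((3 + 0)²)³ = (3²)³ = 9³ = 729)
1/s = 1/729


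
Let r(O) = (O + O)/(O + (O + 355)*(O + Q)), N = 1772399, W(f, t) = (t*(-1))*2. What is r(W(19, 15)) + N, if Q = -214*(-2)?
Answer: 11460331931/6466 ≈ 1.7724e+6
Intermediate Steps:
Q = 428
W(f, t) = -2*t (W(f, t) = -t*2 = -2*t)
r(O) = 2*O/(O + (355 + O)*(428 + O)) (r(O) = (O + O)/(O + (O + 355)*(O + 428)) = (2*O)/(O + (355 + O)*(428 + O)) = 2*O/(O + (355 + O)*(428 + O)))
r(W(19, 15)) + N = 2*(-2*15)/(151940 + (-2*15)**2 + 784*(-2*15)) + 1772399 = 2*(-30)/(151940 + (-30)**2 + 784*(-30)) + 1772399 = 2*(-30)/(151940 + 900 - 23520) + 1772399 = 2*(-30)/129320 + 1772399 = 2*(-30)*(1/129320) + 1772399 = -3/6466 + 1772399 = 11460331931/6466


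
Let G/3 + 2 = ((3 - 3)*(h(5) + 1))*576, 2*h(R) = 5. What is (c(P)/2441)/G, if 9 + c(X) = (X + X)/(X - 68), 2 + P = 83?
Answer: -15/63466 ≈ -0.00023635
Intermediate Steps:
P = 81 (P = -2 + 83 = 81)
c(X) = -9 + 2*X/(-68 + X) (c(X) = -9 + (X + X)/(X - 68) = -9 + (2*X)/(-68 + X) = -9 + 2*X/(-68 + X))
h(R) = 5/2 (h(R) = (1/2)*5 = 5/2)
G = -6 (G = -6 + 3*(((3 - 3)*(5/2 + 1))*576) = -6 + 3*((0*(7/2))*576) = -6 + 3*(0*576) = -6 + 3*0 = -6 + 0 = -6)
(c(P)/2441)/G = (((612 - 7*81)/(-68 + 81))/2441)/(-6) = (((612 - 567)/13)*(1/2441))*(-1/6) = (((1/13)*45)*(1/2441))*(-1/6) = ((45/13)*(1/2441))*(-1/6) = (45/31733)*(-1/6) = -15/63466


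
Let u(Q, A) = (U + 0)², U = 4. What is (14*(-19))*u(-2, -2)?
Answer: -4256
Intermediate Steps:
u(Q, A) = 16 (u(Q, A) = (4 + 0)² = 4² = 16)
(14*(-19))*u(-2, -2) = (14*(-19))*16 = -266*16 = -4256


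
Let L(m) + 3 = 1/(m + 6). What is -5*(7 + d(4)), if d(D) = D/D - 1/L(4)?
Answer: -1210/29 ≈ -41.724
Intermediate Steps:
L(m) = -3 + 1/(6 + m) (L(m) = -3 + 1/(m + 6) = -3 + 1/(6 + m))
d(D) = 39/29 (d(D) = D/D - 1/((-17 - 3*4)/(6 + 4)) = 1 - 1/((-17 - 12)/10) = 1 - 1/((⅒)*(-29)) = 1 - 1/(-29/10) = 1 - 1*(-10/29) = 1 + 10/29 = 39/29)
-5*(7 + d(4)) = -5*(7 + 39/29) = -5*242/29 = -1210/29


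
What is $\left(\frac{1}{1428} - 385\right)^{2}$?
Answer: $\frac{302256948841}{2039184} \approx 1.4822 \cdot 10^{5}$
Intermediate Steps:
$\left(\frac{1}{1428} - 385\right)^{2} = \left(- \frac{549779}{1428}\right)^{2} = \frac{302256948841}{2039184}$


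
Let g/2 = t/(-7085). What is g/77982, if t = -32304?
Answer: 10768/92083745 ≈ 0.00011694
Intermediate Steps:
g = 64608/7085 (g = 2*(-32304/(-7085)) = 2*(-32304*(-1/7085)) = 2*(32304/7085) = 64608/7085 ≈ 9.1190)
g/77982 = (64608/7085)/77982 = (64608/7085)*(1/77982) = 10768/92083745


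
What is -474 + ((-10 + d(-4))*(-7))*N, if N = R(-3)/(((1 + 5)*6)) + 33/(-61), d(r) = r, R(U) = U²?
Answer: -61307/122 ≈ -502.52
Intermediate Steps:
N = -71/244 (N = (-3)²/(((1 + 5)*6)) + 33/(-61) = 9/((6*6)) + 33*(-1/61) = 9/36 - 33/61 = 9*(1/36) - 33/61 = ¼ - 33/61 = -71/244 ≈ -0.29098)
-474 + ((-10 + d(-4))*(-7))*N = -474 + ((-10 - 4)*(-7))*(-71/244) = -474 - 14*(-7)*(-71/244) = -474 + 98*(-71/244) = -474 - 3479/122 = -61307/122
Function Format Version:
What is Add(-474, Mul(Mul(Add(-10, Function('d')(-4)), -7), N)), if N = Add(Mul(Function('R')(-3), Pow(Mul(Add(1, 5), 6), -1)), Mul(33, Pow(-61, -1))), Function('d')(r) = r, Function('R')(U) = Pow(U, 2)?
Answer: Rational(-61307, 122) ≈ -502.52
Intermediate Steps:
N = Rational(-71, 244) (N = Add(Mul(Pow(-3, 2), Pow(Mul(Add(1, 5), 6), -1)), Mul(33, Pow(-61, -1))) = Add(Mul(9, Pow(Mul(6, 6), -1)), Mul(33, Rational(-1, 61))) = Add(Mul(9, Pow(36, -1)), Rational(-33, 61)) = Add(Mul(9, Rational(1, 36)), Rational(-33, 61)) = Add(Rational(1, 4), Rational(-33, 61)) = Rational(-71, 244) ≈ -0.29098)
Add(-474, Mul(Mul(Add(-10, Function('d')(-4)), -7), N)) = Add(-474, Mul(Mul(Add(-10, -4), -7), Rational(-71, 244))) = Add(-474, Mul(Mul(-14, -7), Rational(-71, 244))) = Add(-474, Mul(98, Rational(-71, 244))) = Add(-474, Rational(-3479, 122)) = Rational(-61307, 122)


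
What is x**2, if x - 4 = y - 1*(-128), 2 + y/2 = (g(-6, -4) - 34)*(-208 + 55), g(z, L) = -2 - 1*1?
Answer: 131102500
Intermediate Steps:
g(z, L) = -3 (g(z, L) = -2 - 1 = -3)
y = 11318 (y = -4 + 2*((-3 - 34)*(-208 + 55)) = -4 + 2*(-37*(-153)) = -4 + 2*5661 = -4 + 11322 = 11318)
x = 11450 (x = 4 + (11318 - 1*(-128)) = 4 + (11318 + 128) = 4 + 11446 = 11450)
x**2 = 11450**2 = 131102500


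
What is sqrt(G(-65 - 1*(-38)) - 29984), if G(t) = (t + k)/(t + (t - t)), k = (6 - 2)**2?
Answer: I*sqrt(2428671)/9 ≈ 173.16*I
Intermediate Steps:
k = 16 (k = 4**2 = 16)
G(t) = (16 + t)/t (G(t) = (t + 16)/(t + (t - t)) = (16 + t)/(t + 0) = (16 + t)/t)
sqrt(G(-65 - 1*(-38)) - 29984) = sqrt((16 + (-65 - 1*(-38)))/(-65 - 1*(-38)) - 29984) = sqrt((16 + (-65 + 38))/(-65 + 38) - 29984) = sqrt((16 - 27)/(-27) - 29984) = sqrt(-1/27*(-11) - 29984) = sqrt(11/27 - 29984) = sqrt(-809557/27) = I*sqrt(2428671)/9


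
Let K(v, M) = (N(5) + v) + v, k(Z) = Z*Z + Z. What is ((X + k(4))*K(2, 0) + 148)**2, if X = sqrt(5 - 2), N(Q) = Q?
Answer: 107827 + 5904*sqrt(3) ≈ 1.1805e+5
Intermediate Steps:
k(Z) = Z + Z**2 (k(Z) = Z**2 + Z = Z + Z**2)
X = sqrt(3) ≈ 1.7320
K(v, M) = 5 + 2*v (K(v, M) = (5 + v) + v = 5 + 2*v)
((X + k(4))*K(2, 0) + 148)**2 = ((sqrt(3) + 4*(1 + 4))*(5 + 2*2) + 148)**2 = ((sqrt(3) + 4*5)*(5 + 4) + 148)**2 = ((sqrt(3) + 20)*9 + 148)**2 = ((20 + sqrt(3))*9 + 148)**2 = ((180 + 9*sqrt(3)) + 148)**2 = (328 + 9*sqrt(3))**2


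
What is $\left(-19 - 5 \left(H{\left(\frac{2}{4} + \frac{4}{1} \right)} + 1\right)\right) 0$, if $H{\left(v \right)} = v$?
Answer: $0$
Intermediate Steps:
$\left(-19 - 5 \left(H{\left(\frac{2}{4} + \frac{4}{1} \right)} + 1\right)\right) 0 = \left(-19 - 5 \left(\left(\frac{2}{4} + \frac{4}{1}\right) + 1\right)\right) 0 = \left(-19 - 5 \left(\left(2 \cdot \frac{1}{4} + 4 \cdot 1\right) + 1\right)\right) 0 = \left(-19 - 5 \left(\left(\frac{1}{2} + 4\right) + 1\right)\right) 0 = \left(-19 - 5 \left(\frac{9}{2} + 1\right)\right) 0 = \left(-19 - \frac{55}{2}\right) 0 = \left(- \frac{93}{2}\right) 0 = 0$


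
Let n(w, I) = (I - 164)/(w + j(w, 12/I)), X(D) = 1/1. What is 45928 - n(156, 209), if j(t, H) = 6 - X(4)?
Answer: 7394363/161 ≈ 45928.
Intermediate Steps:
X(D) = 1 (X(D) = 1*1 = 1)
j(t, H) = 5 (j(t, H) = 6 - 1*1 = 6 - 1 = 5)
n(w, I) = (-164 + I)/(5 + w) (n(w, I) = (I - 164)/(w + 5) = (-164 + I)/(5 + w))
45928 - n(156, 209) = 45928 - (-164 + 209)/(5 + 156) = 45928 - 45/161 = 7394363/161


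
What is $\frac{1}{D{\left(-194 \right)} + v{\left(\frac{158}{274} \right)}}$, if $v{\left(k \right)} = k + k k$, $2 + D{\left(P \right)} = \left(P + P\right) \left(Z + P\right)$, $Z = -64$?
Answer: $\frac{18769}{1878831502} \approx 9.9897 \cdot 10^{-6}$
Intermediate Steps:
$D{\left(P \right)} = -2 + 2 P \left(-64 + P\right)$ ($D{\left(P \right)} = -2 + \left(P + P\right) \left(-64 + P\right) = -2 + 2 P \left(-64 + P\right)$)
$v{\left(k \right)} = k + k^{2}$
$\frac{1}{D{\left(-194 \right)} + v{\left(\frac{158}{274} \right)}} = \frac{1}{\left(-2 - -24832 + 2 \left(-194\right)^{2}\right) + \frac{158}{274} \left(1 + \frac{158}{274}\right)} = \frac{1}{\left(-2 + 24832 + 2 \cdot 37636\right) + 158 \cdot \frac{1}{274} \left(1 + 158 \cdot \frac{1}{274}\right)} = \frac{1}{\left(-2 + 24832 + 75272\right) + \frac{79 \left(1 + \frac{79}{137}\right)}{137}} = \frac{1}{100102 + \frac{79}{137} \cdot \frac{216}{137}} = \frac{1}{100102 + \frac{17064}{18769}} = \frac{1}{\frac{1878831502}{18769}} = \frac{18769}{1878831502}$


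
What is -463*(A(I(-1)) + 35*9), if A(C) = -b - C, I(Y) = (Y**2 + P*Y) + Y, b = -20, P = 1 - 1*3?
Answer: -154179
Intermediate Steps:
P = -2 (P = 1 - 3 = -2)
I(Y) = Y**2 - Y (I(Y) = (Y**2 - 2*Y) + Y = Y**2 - Y)
A(C) = 20 - C (A(C) = -1*(-20) - C = 20 - C)
-463*(A(I(-1)) + 35*9) = -463*((20 - (-1)*(-1 - 1)) + 35*9) = -463*((20 - (-1)*(-2)) + 315) = -463*((20 - 1*2) + 315) = -463*((20 - 2) + 315) = -463*(18 + 315) = -463*333 = -154179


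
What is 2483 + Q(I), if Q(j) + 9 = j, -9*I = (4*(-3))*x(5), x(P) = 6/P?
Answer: 12378/5 ≈ 2475.6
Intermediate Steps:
I = 8/5 (I = -4*(-3)*6/5/9 = -(-4)*6*(1/5)/3 = -(-4)*6/(3*5) = -1/9*(-72/5) = 8/5 ≈ 1.6000)
Q(j) = -9 + j
2483 + Q(I) = 2483 + (-9 + 8/5) = 2483 - 37/5 = 12378/5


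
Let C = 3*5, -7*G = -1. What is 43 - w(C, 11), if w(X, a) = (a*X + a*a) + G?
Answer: -1702/7 ≈ -243.14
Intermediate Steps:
G = ⅐ (G = -⅐*(-1) = ⅐ ≈ 0.14286)
C = 15
w(X, a) = ⅐ + a² + X*a (w(X, a) = (a*X + a*a) + ⅐ = (X*a + a²) + ⅐ = (a² + X*a) + ⅐ = ⅐ + a² + X*a)
43 - w(C, 11) = 43 - (⅐ + 11² + 15*11) = 43 - (⅐ + 121 + 165) = 43 - 1*2003/7 = 43 - 2003/7 = -1702/7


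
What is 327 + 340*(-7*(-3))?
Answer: 7467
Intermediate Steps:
327 + 340*(-7*(-3)) = 327 + 340*21 = 327 + 7140 = 7467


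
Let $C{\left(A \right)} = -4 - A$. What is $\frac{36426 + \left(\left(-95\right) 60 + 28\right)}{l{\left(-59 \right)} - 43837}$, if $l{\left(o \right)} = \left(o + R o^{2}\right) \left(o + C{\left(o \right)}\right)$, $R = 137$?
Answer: $- \frac{30754}{1951189} \approx -0.015762$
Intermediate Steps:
$l{\left(o \right)} = - 548 o^{2} - 4 o$ ($l{\left(o \right)} = \left(o + 137 o^{2}\right) \left(o - \left(4 + o\right)\right) = \left(o + 137 o^{2}\right) \left(-4\right) = - 548 o^{2} - 4 o$)
$\frac{36426 + \left(\left(-95\right) 60 + 28\right)}{l{\left(-59 \right)} - 43837} = \frac{36426 + \left(\left(-95\right) 60 + 28\right)}{4 \left(-59\right) \left(-1 - -8083\right) - 43837} = \frac{36426 + \left(-5700 + 28\right)}{4 \left(-59\right) \left(-1 + 8083\right) - 43837} = \frac{36426 - 5672}{4 \left(-59\right) 8082 - 43837} = \frac{30754}{-1907352 - 43837} = \frac{30754}{-1951189} = 30754 \left(- \frac{1}{1951189}\right) = - \frac{30754}{1951189}$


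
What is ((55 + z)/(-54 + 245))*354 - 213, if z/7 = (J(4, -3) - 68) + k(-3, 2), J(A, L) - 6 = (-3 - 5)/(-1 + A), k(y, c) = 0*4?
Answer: -181457/191 ≈ -950.04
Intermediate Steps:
k(y, c) = 0
J(A, L) = 6 - 8/(-1 + A) (J(A, L) = 6 + (-3 - 5)/(-1 + A) = 6 - 8/(-1 + A))
z = -1358/3 (z = 7*((2*(-7 + 3*4)/(-1 + 4) - 68) + 0) = 7*((2*(-7 + 12)/3 - 68) + 0) = 7*((2*(1/3)*5 - 68) + 0) = 7*((10/3 - 68) + 0) = 7*(-194/3 + 0) = 7*(-194/3) = -1358/3 ≈ -452.67)
((55 + z)/(-54 + 245))*354 - 213 = ((55 - 1358/3)/(-54 + 245))*354 - 213 = -1193/3/191*354 - 213 = -1193/3*1/191*354 - 213 = -1193/573*354 - 213 = -140774/191 - 213 = -181457/191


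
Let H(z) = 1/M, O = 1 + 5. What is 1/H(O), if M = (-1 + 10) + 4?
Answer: 13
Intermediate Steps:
M = 13 (M = 9 + 4 = 13)
O = 6
H(z) = 1/13
1/H(O) = 1/(1/13) = 13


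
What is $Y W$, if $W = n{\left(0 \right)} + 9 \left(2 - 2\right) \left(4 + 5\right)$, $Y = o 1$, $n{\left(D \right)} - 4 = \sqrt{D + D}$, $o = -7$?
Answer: $-28$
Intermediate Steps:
$n{\left(D \right)} = 4 + \sqrt{2} \sqrt{D}$ ($n{\left(D \right)} = 4 + \sqrt{D + D} = 4 + \sqrt{2 D} = 4 + \sqrt{2} \sqrt{D}$)
$Y = -7$ ($Y = \left(-7\right) 1 = -7$)
$W = 4$ ($W = \left(4 + \sqrt{2} \sqrt{0}\right) + 9 \left(2 - 2\right) \left(4 + 5\right) = \left(4 + \sqrt{2} \cdot 0\right) + 9 \cdot 0 \cdot 9 = \left(4 + 0\right) + 9 \cdot 0 = 4 + 0 = 4$)
$Y W = \left(-7\right) 4 = -28$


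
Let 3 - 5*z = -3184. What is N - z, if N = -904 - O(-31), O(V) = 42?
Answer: -7917/5 ≈ -1583.4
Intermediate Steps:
z = 3187/5 (z = ⅗ - ⅕*(-3184) = ⅗ + 3184/5 = 3187/5 ≈ 637.40)
N = -946 (N = -904 - 1*42 = -904 - 42 = -946)
N - z = -946 - 1*3187/5 = -946 - 3187/5 = -7917/5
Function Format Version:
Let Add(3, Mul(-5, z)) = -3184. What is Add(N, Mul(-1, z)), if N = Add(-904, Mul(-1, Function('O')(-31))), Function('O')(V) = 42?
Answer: Rational(-7917, 5) ≈ -1583.4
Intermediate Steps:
z = Rational(3187, 5) (z = Add(Rational(3, 5), Mul(Rational(-1, 5), -3184)) = Add(Rational(3, 5), Rational(3184, 5)) = Rational(3187, 5) ≈ 637.40)
N = -946 (N = Add(-904, Mul(-1, 42)) = Add(-904, -42) = -946)
Add(N, Mul(-1, z)) = Add(-946, Mul(-1, Rational(3187, 5))) = Add(-946, Rational(-3187, 5)) = Rational(-7917, 5)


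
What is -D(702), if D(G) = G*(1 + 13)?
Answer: -9828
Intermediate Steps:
D(G) = 14*G (D(G) = G*14 = 14*G)
-D(702) = -14*702 = -1*9828 = -9828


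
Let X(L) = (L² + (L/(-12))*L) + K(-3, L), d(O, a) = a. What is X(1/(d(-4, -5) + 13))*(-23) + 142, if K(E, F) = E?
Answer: 161795/768 ≈ 210.67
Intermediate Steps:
X(L) = -3 + 11*L²/12 (X(L) = (L² + (L/(-12))*L) - 3 = (L² + (L*(-1/12))*L) - 3 = (L² + (-L/12)*L) - 3 = (L² - L²/12) - 3 = 11*L²/12 - 3 = -3 + 11*L²/12)
X(1/(d(-4, -5) + 13))*(-23) + 142 = (-3 + 11*(1/(-5 + 13))²/12)*(-23) + 142 = (-3 + 11*(1/8)²/12)*(-23) + 142 = (-3 + 11*(⅛)²/12)*(-23) + 142 = (-3 + (11/12)*(1/64))*(-23) + 142 = (-3 + 11/768)*(-23) + 142 = -2293/768*(-23) + 142 = 52739/768 + 142 = 161795/768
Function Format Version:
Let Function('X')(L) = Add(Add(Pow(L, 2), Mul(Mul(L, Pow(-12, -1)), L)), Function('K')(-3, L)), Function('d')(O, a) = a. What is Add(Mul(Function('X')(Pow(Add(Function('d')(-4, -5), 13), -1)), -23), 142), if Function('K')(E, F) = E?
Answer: Rational(161795, 768) ≈ 210.67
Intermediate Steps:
Function('X')(L) = Add(-3, Mul(Rational(11, 12), Pow(L, 2))) (Function('X')(L) = Add(Add(Pow(L, 2), Mul(Mul(L, Pow(-12, -1)), L)), -3) = Add(Add(Pow(L, 2), Mul(Mul(L, Rational(-1, 12)), L)), -3) = Add(Add(Pow(L, 2), Mul(Mul(Rational(-1, 12), L), L)), -3) = Add(Add(Pow(L, 2), Mul(Rational(-1, 12), Pow(L, 2))), -3) = Add(Mul(Rational(11, 12), Pow(L, 2)), -3) = Add(-3, Mul(Rational(11, 12), Pow(L, 2))))
Add(Mul(Function('X')(Pow(Add(Function('d')(-4, -5), 13), -1)), -23), 142) = Add(Mul(Add(-3, Mul(Rational(11, 12), Pow(Pow(Add(-5, 13), -1), 2))), -23), 142) = Add(Mul(Add(-3, Mul(Rational(11, 12), Pow(Pow(8, -1), 2))), -23), 142) = Add(Mul(Add(-3, Mul(Rational(11, 12), Pow(Rational(1, 8), 2))), -23), 142) = Add(Mul(Add(-3, Mul(Rational(11, 12), Rational(1, 64))), -23), 142) = Add(Mul(Add(-3, Rational(11, 768)), -23), 142) = Add(Mul(Rational(-2293, 768), -23), 142) = Add(Rational(52739, 768), 142) = Rational(161795, 768)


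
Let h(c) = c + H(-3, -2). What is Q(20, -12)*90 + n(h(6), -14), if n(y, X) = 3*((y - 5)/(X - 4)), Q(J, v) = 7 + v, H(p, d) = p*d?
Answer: -2707/6 ≈ -451.17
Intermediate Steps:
H(p, d) = d*p
h(c) = 6 + c (h(c) = c - 2*(-3) = c + 6 = 6 + c)
n(y, X) = 3*(-5 + y)/(-4 + X) (n(y, X) = 3*((-5 + y)/(-4 + X)) = 3*(-5 + y)/(-4 + X))
Q(20, -12)*90 + n(h(6), -14) = (7 - 12)*90 + 3*(-5 + (6 + 6))/(-4 - 14) = -5*90 + 3*(-5 + 12)/(-18) = -450 + 3*(-1/18)*7 = -450 - 7/6 = -2707/6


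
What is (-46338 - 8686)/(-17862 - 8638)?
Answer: 13756/6625 ≈ 2.0764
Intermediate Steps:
(-46338 - 8686)/(-17862 - 8638) = -55024/(-26500) = -55024*(-1/26500) = 13756/6625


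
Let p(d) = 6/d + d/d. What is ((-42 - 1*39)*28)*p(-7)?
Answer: -324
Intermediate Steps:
p(d) = 1 + 6/d (p(d) = 6/d + 1 = 1 + 6/d)
((-42 - 1*39)*28)*p(-7) = ((-42 - 1*39)*28)*((6 - 7)/(-7)) = ((-42 - 39)*28)*(-⅐*(-1)) = -81*28*(⅐) = -2268*⅐ = -324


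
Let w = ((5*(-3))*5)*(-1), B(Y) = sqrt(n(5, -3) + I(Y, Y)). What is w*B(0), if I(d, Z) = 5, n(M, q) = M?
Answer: 75*sqrt(10) ≈ 237.17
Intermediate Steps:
B(Y) = sqrt(10) (B(Y) = sqrt(5 + 5) = sqrt(10))
w = 75 (w = -15*5*(-1) = -75*(-1) = 75)
w*B(0) = 75*sqrt(10)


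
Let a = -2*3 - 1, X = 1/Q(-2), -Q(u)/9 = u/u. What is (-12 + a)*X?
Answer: 19/9 ≈ 2.1111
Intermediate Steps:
Q(u) = -9 (Q(u) = -9*u/u = -9*1 = -9)
X = -⅑ (X = 1/(-9) = -⅑ ≈ -0.11111)
a = -7 (a = -6 - 1 = -7)
(-12 + a)*X = (-12 - 7)*(-⅑) = -19*(-⅑) = 19/9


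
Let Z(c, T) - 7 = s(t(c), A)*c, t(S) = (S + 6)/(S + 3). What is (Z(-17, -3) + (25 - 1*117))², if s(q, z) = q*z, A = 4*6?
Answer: 8059921/49 ≈ 1.6449e+5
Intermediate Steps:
t(S) = (6 + S)/(3 + S)
A = 24
Z(c, T) = 7 + 24*c*(6 + c)/(3 + c) (Z(c, T) = 7 + (((6 + c)/(3 + c))*24)*c = 7 + (24*(6 + c)/(3 + c))*c = 7 + 24*c*(6 + c)/(3 + c))
(Z(-17, -3) + (25 - 1*117))² = ((21 + 24*(-17)² + 151*(-17))/(3 - 17) + (25 - 1*117))² = ((21 + 24*289 - 2567)/(-14) + (25 - 117))² = (-(21 + 6936 - 2567)/14 - 92)² = (-1/14*4390 - 92)² = (-2195/7 - 92)² = (-2839/7)² = 8059921/49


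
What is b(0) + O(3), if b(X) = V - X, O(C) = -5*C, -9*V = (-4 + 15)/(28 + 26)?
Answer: -7301/486 ≈ -15.023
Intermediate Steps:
V = -11/486 (V = -(-4 + 15)/(9*(28 + 26)) = -11/(9*54) = -⅑*11/54 = -11/486 ≈ -0.022634)
b(X) = -11/486 - X
b(0) + O(3) = (-11/486 - 1*0) - 5*3 = (-11/486 + 0) - 15 = -11/486 - 15 = -7301/486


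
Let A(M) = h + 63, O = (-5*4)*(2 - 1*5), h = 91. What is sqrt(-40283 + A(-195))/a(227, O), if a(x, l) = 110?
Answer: I*sqrt(40129)/110 ≈ 1.8211*I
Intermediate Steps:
O = 60 (O = -20*(2 - 5) = -20*(-3) = 60)
A(M) = 154 (A(M) = 91 + 63 = 154)
sqrt(-40283 + A(-195))/a(227, O) = sqrt(-40283 + 154)/110 = sqrt(-40129)*(1/110) = (I*sqrt(40129))*(1/110) = I*sqrt(40129)/110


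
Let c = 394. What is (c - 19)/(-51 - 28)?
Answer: -375/79 ≈ -4.7468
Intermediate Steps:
(c - 19)/(-51 - 28) = (394 - 19)/(-51 - 28) = 375/(-79) = 375*(-1/79) = -375/79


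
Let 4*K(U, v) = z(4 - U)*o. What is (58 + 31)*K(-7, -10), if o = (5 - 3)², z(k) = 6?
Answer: 534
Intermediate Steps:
o = 4 (o = 2² = 4)
K(U, v) = 6 (K(U, v) = (6*4)/4 = (¼)*24 = 6)
(58 + 31)*K(-7, -10) = (58 + 31)*6 = 89*6 = 534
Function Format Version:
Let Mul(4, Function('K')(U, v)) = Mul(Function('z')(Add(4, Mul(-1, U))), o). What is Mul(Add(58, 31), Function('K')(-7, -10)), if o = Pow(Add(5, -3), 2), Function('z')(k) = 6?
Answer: 534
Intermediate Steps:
o = 4 (o = Pow(2, 2) = 4)
Function('K')(U, v) = 6 (Function('K')(U, v) = Mul(Rational(1, 4), Mul(6, 4)) = Mul(Rational(1, 4), 24) = 6)
Mul(Add(58, 31), Function('K')(-7, -10)) = Mul(Add(58, 31), 6) = Mul(89, 6) = 534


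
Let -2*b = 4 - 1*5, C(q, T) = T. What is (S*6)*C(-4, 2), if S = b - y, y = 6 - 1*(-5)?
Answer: -126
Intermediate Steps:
y = 11 (y = 6 + 5 = 11)
b = ½ (b = -(4 - 1*5)/2 = -(4 - 5)/2 = -½*(-1) = ½ ≈ 0.50000)
S = -21/2 (S = ½ - 1*11 = ½ - 11 = -21/2 ≈ -10.500)
(S*6)*C(-4, 2) = -21/2*6*2 = -63*2 = -126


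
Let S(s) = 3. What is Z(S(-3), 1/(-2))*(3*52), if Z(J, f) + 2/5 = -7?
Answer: -5772/5 ≈ -1154.4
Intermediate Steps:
Z(J, f) = -37/5 (Z(J, f) = -⅖ - 7 = -37/5)
Z(S(-3), 1/(-2))*(3*52) = -111*52/5 = -37/5*156 = -5772/5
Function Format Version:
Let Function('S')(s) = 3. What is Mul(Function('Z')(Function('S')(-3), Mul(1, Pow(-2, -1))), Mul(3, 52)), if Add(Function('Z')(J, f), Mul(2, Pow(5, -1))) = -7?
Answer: Rational(-5772, 5) ≈ -1154.4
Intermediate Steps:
Function('Z')(J, f) = Rational(-37, 5) (Function('Z')(J, f) = Add(Rational(-2, 5), -7) = Rational(-37, 5))
Mul(Function('Z')(Function('S')(-3), Mul(1, Pow(-2, -1))), Mul(3, 52)) = Mul(Rational(-37, 5), Mul(3, 52)) = Mul(Rational(-37, 5), 156) = Rational(-5772, 5)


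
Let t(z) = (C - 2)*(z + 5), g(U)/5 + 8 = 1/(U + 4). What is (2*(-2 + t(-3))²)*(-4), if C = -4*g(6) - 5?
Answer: -720000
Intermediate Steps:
g(U) = -40 + 5/(4 + U) (g(U) = -40 + 5/(U + 4) = -40 + 5/(4 + U))
C = 153 (C = -20*(-31 - 8*6)/(4 + 6) - 5 = -20*(-31 - 48)/10 - 5 = -20*(-79)/10 - 5 = -4*(-79/2) - 5 = 158 - 5 = 153)
t(z) = 755 + 151*z (t(z) = (153 - 2)*(z + 5) = 151*(5 + z) = 755 + 151*z)
(2*(-2 + t(-3))²)*(-4) = (2*(-2 + (755 + 151*(-3)))²)*(-4) = (2*(-2 + (755 - 453))²)*(-4) = (2*(-2 + 302)²)*(-4) = (2*300²)*(-4) = (2*90000)*(-4) = 180000*(-4) = -720000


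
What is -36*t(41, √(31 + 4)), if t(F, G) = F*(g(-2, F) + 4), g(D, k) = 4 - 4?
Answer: -5904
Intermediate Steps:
g(D, k) = 0
t(F, G) = 4*F (t(F, G) = F*(0 + 4) = F*4 = 4*F)
-36*t(41, √(31 + 4)) = -144*41 = -36*164 = -5904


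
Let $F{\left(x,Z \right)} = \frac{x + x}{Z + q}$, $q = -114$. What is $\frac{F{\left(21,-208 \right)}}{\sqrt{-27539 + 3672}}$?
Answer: $\frac{3 i \sqrt{23867}}{548941} \approx 0.0008443 i$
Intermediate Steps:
$F{\left(x,Z \right)} = \frac{2 x}{-114 + Z}$ ($F{\left(x,Z \right)} = \frac{x + x}{Z - 114} = \frac{2 x}{-114 + Z}$)
$\frac{F{\left(21,-208 \right)}}{\sqrt{-27539 + 3672}} = \frac{2 \cdot 21 \frac{1}{-114 - 208}}{\sqrt{-27539 + 3672}} = \frac{2 \cdot 21 \frac{1}{-322}}{\sqrt{-23867}} = \frac{2 \cdot 21 \left(- \frac{1}{322}\right)}{i \sqrt{23867}} = - \frac{3 \left(- \frac{i \sqrt{23867}}{23867}\right)}{23} = \frac{3 i \sqrt{23867}}{548941}$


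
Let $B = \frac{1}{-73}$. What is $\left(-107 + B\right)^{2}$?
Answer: $\frac{61027344}{5329} \approx 11452.0$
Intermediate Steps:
$B = - \frac{1}{73} \approx -0.013699$
$\left(-107 + B\right)^{2} = \left(-107 - \frac{1}{73}\right)^{2} = \left(- \frac{7812}{73}\right)^{2} = \frac{61027344}{5329}$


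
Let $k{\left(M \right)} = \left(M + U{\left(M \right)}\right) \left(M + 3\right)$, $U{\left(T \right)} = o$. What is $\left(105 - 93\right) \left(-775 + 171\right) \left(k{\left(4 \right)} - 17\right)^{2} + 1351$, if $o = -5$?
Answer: $-4173497$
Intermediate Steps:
$U{\left(T \right)} = -5$
$k{\left(M \right)} = \left(-5 + M\right) \left(3 + M\right)$ ($k{\left(M \right)} = \left(M - 5\right) \left(M + 3\right) = \left(-5 + M\right) \left(3 + M\right)$)
$\left(105 - 93\right) \left(-775 + 171\right) \left(k{\left(4 \right)} - 17\right)^{2} + 1351 = \left(105 - 93\right) \left(-775 + 171\right) \left(\left(-15 + 4^{2} - 8\right) - 17\right)^{2} + 1351 = 12 \left(-604\right) \left(\left(-15 + 16 - 8\right) - 17\right)^{2} + 1351 = - 7248 \left(-7 - 17\right)^{2} + 1351 = - 7248 \left(-24\right)^{2} + 1351 = \left(-7248\right) 576 + 1351 = -4174848 + 1351 = -4173497$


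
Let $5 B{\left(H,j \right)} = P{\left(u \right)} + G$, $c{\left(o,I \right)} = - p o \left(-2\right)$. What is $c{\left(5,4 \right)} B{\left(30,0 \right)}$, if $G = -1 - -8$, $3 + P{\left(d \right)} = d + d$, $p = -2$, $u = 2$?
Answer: $-32$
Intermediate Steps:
$P{\left(d \right)} = -3 + 2 d$ ($P{\left(d \right)} = -3 + \left(d + d\right) = -3 + 2 d$)
$G = 7$ ($G = -1 + 8 = 7$)
$c{\left(o,I \right)} = - 4 o$ ($c{\left(o,I \right)} = - - 2 o \left(-2\right) = - 4 o$)
$B{\left(H,j \right)} = \frac{8}{5}$ ($B{\left(H,j \right)} = \frac{\left(-3 + 2 \cdot 2\right) + 7}{5} = \frac{\left(-3 + 4\right) + 7}{5} = \frac{1 + 7}{5} = \frac{1}{5} \cdot 8 = \frac{8}{5}$)
$c{\left(5,4 \right)} B{\left(30,0 \right)} = \left(-4\right) 5 \cdot \frac{8}{5} = \left(-20\right) \frac{8}{5} = -32$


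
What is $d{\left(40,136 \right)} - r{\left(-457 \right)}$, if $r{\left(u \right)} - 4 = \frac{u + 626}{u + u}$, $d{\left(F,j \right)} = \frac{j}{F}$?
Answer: $- \frac{1897}{4570} \approx -0.4151$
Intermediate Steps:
$r{\left(u \right)} = 4 + \frac{626 + u}{2 u}$ ($r{\left(u \right)} = 4 + \frac{u + 626}{u + u} = 4 + \frac{626 + u}{2 u}$)
$d{\left(40,136 \right)} - r{\left(-457 \right)} = \frac{136}{40} - \left(\frac{9}{2} + \frac{313}{-457}\right) = 136 \cdot \frac{1}{40} - \left(\frac{9}{2} + 313 \left(- \frac{1}{457}\right)\right) = \frac{17}{5} - \left(\frac{9}{2} - \frac{313}{457}\right) = \frac{17}{5} - \frac{3487}{914} = - \frac{1897}{4570}$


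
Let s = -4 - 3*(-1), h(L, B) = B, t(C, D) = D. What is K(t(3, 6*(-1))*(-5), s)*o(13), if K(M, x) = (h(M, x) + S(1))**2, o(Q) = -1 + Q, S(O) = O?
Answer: 0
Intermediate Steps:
s = -1 (s = -4 + 3 = -1)
K(M, x) = (1 + x)**2 (K(M, x) = (x + 1)**2 = (1 + x)**2)
K(t(3, 6*(-1))*(-5), s)*o(13) = (1 - 1)**2*(-1 + 13) = 0**2*12 = 0*12 = 0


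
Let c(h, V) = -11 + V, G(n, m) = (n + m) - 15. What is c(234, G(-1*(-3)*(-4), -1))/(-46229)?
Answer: 39/46229 ≈ 0.00084363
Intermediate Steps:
G(n, m) = -15 + m + n (G(n, m) = (m + n) - 15 = -15 + m + n)
c(234, G(-1*(-3)*(-4), -1))/(-46229) = (-11 + (-15 - 1 - 1*(-3)*(-4)))/(-46229) = (-11 + (-15 - 1 + 3*(-4)))*(-1/46229) = (-11 + (-15 - 1 - 12))*(-1/46229) = (-11 - 28)*(-1/46229) = -39*(-1/46229) = 39/46229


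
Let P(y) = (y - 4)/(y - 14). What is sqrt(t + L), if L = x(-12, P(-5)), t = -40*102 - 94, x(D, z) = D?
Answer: I*sqrt(4186) ≈ 64.699*I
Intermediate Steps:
P(y) = (-4 + y)/(-14 + y)
t = -4174 (t = -4080 - 94 = -4174)
L = -12
sqrt(t + L) = sqrt(-4174 - 12) = sqrt(-4186) = I*sqrt(4186)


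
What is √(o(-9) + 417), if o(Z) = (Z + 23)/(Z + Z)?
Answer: √3746/3 ≈ 20.402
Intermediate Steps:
o(Z) = (23 + Z)/(2*Z) (o(Z) = (23 + Z)/((2*Z)) = (23 + Z)*(1/(2*Z)) = (23 + Z)/(2*Z))
√(o(-9) + 417) = √((½)*(23 - 9)/(-9) + 417) = √((½)*(-⅑)*14 + 417) = √(-7/9 + 417) = √(3746/9) = √3746/3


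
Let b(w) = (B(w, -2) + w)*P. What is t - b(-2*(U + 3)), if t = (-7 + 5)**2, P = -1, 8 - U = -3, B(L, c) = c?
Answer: -26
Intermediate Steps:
U = 11 (U = 8 - 1*(-3) = 8 + 3 = 11)
t = 4 (t = (-2)**2 = 4)
b(w) = 2 - w (b(w) = (-2 + w)*(-1) = 2 - w)
t - b(-2*(U + 3)) = 4 - (2 - (-2)*(11 + 3)) = 4 - (2 - (-2)*14) = 4 - (2 - 1*(-28)) = 4 - (2 + 28) = 4 - 1*30 = 4 - 30 = -26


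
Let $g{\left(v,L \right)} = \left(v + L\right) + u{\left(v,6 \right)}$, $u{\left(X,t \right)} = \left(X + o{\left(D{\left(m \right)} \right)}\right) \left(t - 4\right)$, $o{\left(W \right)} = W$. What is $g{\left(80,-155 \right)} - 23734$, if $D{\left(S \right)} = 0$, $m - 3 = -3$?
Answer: $-23649$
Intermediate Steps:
$m = 0$ ($m = 3 - 3 = 0$)
$u{\left(X,t \right)} = X \left(-4 + t\right)$ ($u{\left(X,t \right)} = \left(X + 0\right) \left(t - 4\right) = X \left(-4 + t\right)$)
$g{\left(v,L \right)} = L + 3 v$ ($g{\left(v,L \right)} = \left(v + L\right) + v \left(-4 + 6\right) = \left(L + v\right) + v 2 = \left(L + v\right) + 2 v = L + 3 v$)
$g{\left(80,-155 \right)} - 23734 = \left(-155 + 3 \cdot 80\right) - 23734 = \left(-155 + 240\right) - 23734 = 85 - 23734 = -23649$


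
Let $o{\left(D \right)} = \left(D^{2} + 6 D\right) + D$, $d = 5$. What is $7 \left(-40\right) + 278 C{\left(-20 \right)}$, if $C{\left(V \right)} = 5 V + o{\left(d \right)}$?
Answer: $-11400$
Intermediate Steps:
$o{\left(D \right)} = D^{2} + 7 D$
$C{\left(V \right)} = 60 + 5 V$ ($C{\left(V \right)} = 5 V + 5 \left(7 + 5\right) = 5 V + 5 \cdot 12 = 5 V + 60 = 60 + 5 V$)
$7 \left(-40\right) + 278 C{\left(-20 \right)} = 7 \left(-40\right) + 278 \left(60 + 5 \left(-20\right)\right) = -280 + 278 \left(60 - 100\right) = -280 + 278 \left(-40\right) = -280 - 11120 = -11400$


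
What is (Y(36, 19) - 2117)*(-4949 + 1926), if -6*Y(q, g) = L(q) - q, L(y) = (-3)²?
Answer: 12772175/2 ≈ 6.3861e+6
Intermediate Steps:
L(y) = 9
Y(q, g) = -3/2 + q/6 (Y(q, g) = -(9 - q)/6 = -3/2 + q/6)
(Y(36, 19) - 2117)*(-4949 + 1926) = ((-3/2 + (⅙)*36) - 2117)*(-4949 + 1926) = ((-3/2 + 6) - 2117)*(-3023) = (9/2 - 2117)*(-3023) = -4225/2*(-3023) = 12772175/2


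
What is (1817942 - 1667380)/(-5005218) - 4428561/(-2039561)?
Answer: 10929416424008/5104223714649 ≈ 2.1413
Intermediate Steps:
(1817942 - 1667380)/(-5005218) - 4428561/(-2039561) = 150562*(-1/5005218) - 4428561*(-1/2039561) = -75281/2502609 + 4428561/2039561 = 10929416424008/5104223714649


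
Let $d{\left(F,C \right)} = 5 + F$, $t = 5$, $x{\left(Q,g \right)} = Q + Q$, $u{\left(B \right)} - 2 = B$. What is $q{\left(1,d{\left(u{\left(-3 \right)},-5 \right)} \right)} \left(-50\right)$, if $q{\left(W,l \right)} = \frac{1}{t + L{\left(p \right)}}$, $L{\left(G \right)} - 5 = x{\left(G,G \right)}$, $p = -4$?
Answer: $-25$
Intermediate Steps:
$u{\left(B \right)} = 2 + B$
$x{\left(Q,g \right)} = 2 Q$
$L{\left(G \right)} = 5 + 2 G$
$q{\left(W,l \right)} = \frac{1}{2}$ ($q{\left(W,l \right)} = \frac{1}{5 + \left(5 + 2 \left(-4\right)\right)} = \frac{1}{5 + \left(5 - 8\right)} = \frac{1}{5 - 3} = \frac{1}{2}$)
$q{\left(1,d{\left(u{\left(-3 \right)},-5 \right)} \right)} \left(-50\right) = \frac{1}{2} \left(-50\right) = -25$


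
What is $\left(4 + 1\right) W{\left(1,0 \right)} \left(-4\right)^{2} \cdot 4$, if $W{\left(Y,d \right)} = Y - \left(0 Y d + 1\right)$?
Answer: $0$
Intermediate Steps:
$W{\left(Y,d \right)} = -1 + Y$ ($W{\left(Y,d \right)} = Y - \left(0 d + 1\right) = Y - \left(0 + 1\right) = Y - 1 = -1 + Y$)
$\left(4 + 1\right) W{\left(1,0 \right)} \left(-4\right)^{2} \cdot 4 = \left(4 + 1\right) \left(-1 + 1\right) \left(-4\right)^{2} \cdot 4 = 5 \cdot 0 \cdot 16 \cdot 4 = 0 \cdot 16 \cdot 4 = 0 \cdot 4 = 0$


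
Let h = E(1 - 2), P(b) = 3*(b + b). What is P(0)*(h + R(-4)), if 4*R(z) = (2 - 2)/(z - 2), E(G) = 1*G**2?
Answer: 0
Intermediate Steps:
P(b) = 6*b (P(b) = 3*(2*b) = 6*b)
E(G) = G**2
h = 1 (h = (1 - 2)**2 = (-1)**2 = 1)
R(z) = 0 (R(z) = ((2 - 2)/(z - 2))/4 = (0/(-2 + z))/4 = (1/4)*0 = 0)
P(0)*(h + R(-4)) = (6*0)*(1 + 0) = 0*1 = 0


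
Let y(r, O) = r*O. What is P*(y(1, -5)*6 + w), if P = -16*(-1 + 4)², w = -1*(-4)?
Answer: 3744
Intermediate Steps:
w = 4
y(r, O) = O*r
P = -144 (P = -16*3² = -16*9 = -144)
P*(y(1, -5)*6 + w) = -144*(-5*1*6 + 4) = -144*(-5*6 + 4) = -144*(-30 + 4) = -144*(-26) = 3744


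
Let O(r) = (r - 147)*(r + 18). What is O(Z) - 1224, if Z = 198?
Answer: 9792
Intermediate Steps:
O(r) = (-147 + r)*(18 + r)
O(Z) - 1224 = (-2646 + 198**2 - 129*198) - 1224 = (-2646 + 39204 - 25542) - 1224 = 11016 - 1224 = 9792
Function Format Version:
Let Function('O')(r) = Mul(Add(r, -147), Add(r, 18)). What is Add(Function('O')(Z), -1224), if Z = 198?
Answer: 9792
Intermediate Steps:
Function('O')(r) = Mul(Add(-147, r), Add(18, r))
Add(Function('O')(Z), -1224) = Add(Add(-2646, Pow(198, 2), Mul(-129, 198)), -1224) = Add(Add(-2646, 39204, -25542), -1224) = Add(11016, -1224) = 9792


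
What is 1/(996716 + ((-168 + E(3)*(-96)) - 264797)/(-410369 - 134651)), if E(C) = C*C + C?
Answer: 545020/543230420437 ≈ 1.0033e-6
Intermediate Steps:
E(C) = C + C² (E(C) = C² + C = C + C²)
1/(996716 + ((-168 + E(3)*(-96)) - 264797)/(-410369 - 134651)) = 1/(996716 + ((-168 + (3*(1 + 3))*(-96)) - 264797)/(-410369 - 134651)) = 1/(996716 + ((-168 + (3*4)*(-96)) - 264797)/(-545020)) = 1/(996716 + ((-168 + 12*(-96)) - 264797)*(-1/545020)) = 1/(996716 + ((-168 - 1152) - 264797)*(-1/545020)) = 1/(996716 + (-1320 - 264797)*(-1/545020)) = 1/(996716 - 266117*(-1/545020)) = 1/(996716 + 266117/545020) = 1/(543230420437/545020) = 545020/543230420437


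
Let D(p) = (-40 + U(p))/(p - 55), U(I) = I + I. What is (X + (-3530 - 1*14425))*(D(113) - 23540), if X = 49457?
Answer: -21502225634/29 ≈ -7.4146e+8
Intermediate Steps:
U(I) = 2*I
D(p) = (-40 + 2*p)/(-55 + p) (D(p) = (-40 + 2*p)/(p - 55) = (-40 + 2*p)/(-55 + p))
(X + (-3530 - 1*14425))*(D(113) - 23540) = (49457 + (-3530 - 1*14425))*(2*(-20 + 113)/(-55 + 113) - 23540) = (49457 + (-3530 - 14425))*(2*93/58 - 23540) = (49457 - 17955)*(2*(1/58)*93 - 23540) = 31502*(93/29 - 23540) = 31502*(-682567/29) = -21502225634/29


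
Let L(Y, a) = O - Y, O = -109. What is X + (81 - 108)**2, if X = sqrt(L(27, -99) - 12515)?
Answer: 729 + I*sqrt(12651) ≈ 729.0 + 112.48*I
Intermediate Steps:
L(Y, a) = -109 - Y
X = I*sqrt(12651) (X = sqrt((-109 - 1*27) - 12515) = sqrt((-109 - 27) - 12515) = sqrt(-136 - 12515) = sqrt(-12651) = I*sqrt(12651) ≈ 112.48*I)
X + (81 - 108)**2 = I*sqrt(12651) + (81 - 108)**2 = I*sqrt(12651) + (-27)**2 = I*sqrt(12651) + 729 = 729 + I*sqrt(12651)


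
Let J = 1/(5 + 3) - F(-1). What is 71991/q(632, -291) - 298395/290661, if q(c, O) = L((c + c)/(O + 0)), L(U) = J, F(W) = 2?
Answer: -18600476037/484435 ≈ -38396.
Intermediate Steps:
J = -15/8 (J = 1/(5 + 3) - 1*2 = 1/8 - 2 = ⅛ - 2 = -15/8 ≈ -1.8750)
L(U) = -15/8
q(c, O) = -15/8
71991/q(632, -291) - 298395/290661 = 71991/(-15/8) - 298395/290661 = 71991*(-8/15) - 298395*1/290661 = -191976/5 - 99465/96887 = -18600476037/484435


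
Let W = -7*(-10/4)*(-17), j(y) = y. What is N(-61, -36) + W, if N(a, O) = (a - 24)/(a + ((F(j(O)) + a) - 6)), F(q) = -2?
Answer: -3859/13 ≈ -296.85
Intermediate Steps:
W = -595/2 (W = -7*(-10*1/4)*(-17) = -7*(-5/2)*(-17) = -(-35)*(-17)/2 = -1*595/2 = -595/2 ≈ -297.50)
N(a, O) = (-24 + a)/(-8 + 2*a) (N(a, O) = (a - 24)/(a + ((-2 + a) - 6)) = (-24 + a)/(a + (-8 + a)) = (-24 + a)/(-8 + 2*a))
N(-61, -36) + W = (-24 - 61)/(2*(-4 - 61)) - 595/2 = (1/2)*(-85)/(-65) - 595/2 = (1/2)*(-1/65)*(-85) - 595/2 = 17/26 - 595/2 = -3859/13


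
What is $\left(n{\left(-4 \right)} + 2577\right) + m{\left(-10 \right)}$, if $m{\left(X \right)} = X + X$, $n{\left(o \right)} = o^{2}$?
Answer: $2573$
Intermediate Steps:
$m{\left(X \right)} = 2 X$
$\left(n{\left(-4 \right)} + 2577\right) + m{\left(-10 \right)} = \left(\left(-4\right)^{2} + 2577\right) + 2 \left(-10\right) = \left(16 + 2577\right) - 20 = 2593 - 20 = 2573$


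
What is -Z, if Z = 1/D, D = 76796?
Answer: -1/76796 ≈ -1.3022e-5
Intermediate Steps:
Z = 1/76796 ≈ 1.3022e-5
-Z = -1*1/76796 = -1/76796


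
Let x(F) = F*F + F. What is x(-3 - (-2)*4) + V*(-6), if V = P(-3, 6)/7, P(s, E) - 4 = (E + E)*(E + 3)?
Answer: -66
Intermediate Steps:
P(s, E) = 4 + 2*E*(3 + E) (P(s, E) = 4 + (E + E)*(E + 3) = 4 + (2*E)*(3 + E) = 4 + 2*E*(3 + E))
V = 16 (V = (4 + 2*6**2 + 6*6)/7 = (4 + 2*36 + 36)*(1/7) = (4 + 72 + 36)*(1/7) = 112*(1/7) = 16)
x(F) = F + F**2 (x(F) = F**2 + F = F + F**2)
x(-3 - (-2)*4) + V*(-6) = (-3 - (-2)*4)*(1 + (-3 - (-2)*4)) + 16*(-6) = (-3 - 1*(-8))*(1 + (-3 - 1*(-8))) - 96 = (-3 + 8)*(1 + (-3 + 8)) - 96 = 5*(1 + 5) - 96 = 5*6 - 96 = 30 - 96 = -66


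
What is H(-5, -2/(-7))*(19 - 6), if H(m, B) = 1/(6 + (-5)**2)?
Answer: 13/31 ≈ 0.41935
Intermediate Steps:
H(m, B) = 1/31 (H(m, B) = 1/(6 + 25) = 1/31)
H(-5, -2/(-7))*(19 - 6) = (19 - 6)/31 = (1/31)*13 = 13/31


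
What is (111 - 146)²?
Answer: 1225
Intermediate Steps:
(111 - 146)² = (-35)² = 1225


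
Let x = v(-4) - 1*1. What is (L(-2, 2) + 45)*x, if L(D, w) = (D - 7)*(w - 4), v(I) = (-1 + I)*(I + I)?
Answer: 2457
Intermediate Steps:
v(I) = 2*I*(-1 + I) (v(I) = (-1 + I)*(2*I) = 2*I*(-1 + I))
L(D, w) = (-7 + D)*(-4 + w)
x = 39 (x = 2*(-4)*(-1 - 4) - 1*1 = 2*(-4)*(-5) - 1 = 40 - 1 = 39)
(L(-2, 2) + 45)*x = ((28 - 7*2 - 4*(-2) - 2*2) + 45)*39 = ((28 - 14 + 8 - 4) + 45)*39 = (18 + 45)*39 = 63*39 = 2457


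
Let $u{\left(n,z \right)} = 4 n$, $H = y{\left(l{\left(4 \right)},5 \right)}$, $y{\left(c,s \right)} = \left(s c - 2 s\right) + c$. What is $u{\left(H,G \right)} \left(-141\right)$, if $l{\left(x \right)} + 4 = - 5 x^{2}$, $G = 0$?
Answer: $289896$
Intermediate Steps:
$l{\left(x \right)} = -4 - 5 x^{2}$
$y{\left(c,s \right)} = c - 2 s + c s$ ($y{\left(c,s \right)} = \left(c s - 2 s\right) + c = \left(- 2 s + c s\right) + c = c - 2 s + c s$)
$H = -514$ ($H = \left(-4 - 5 \cdot 4^{2}\right) - 10 + \left(-4 - 5 \cdot 4^{2}\right) 5 = \left(-4 - 80\right) - 10 + \left(-4 - 80\right) 5 = -84 - 10 - 420 = -514$)
$u{\left(H,G \right)} \left(-141\right) = 4 \left(-514\right) \left(-141\right) = \left(-2056\right) \left(-141\right) = 289896$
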